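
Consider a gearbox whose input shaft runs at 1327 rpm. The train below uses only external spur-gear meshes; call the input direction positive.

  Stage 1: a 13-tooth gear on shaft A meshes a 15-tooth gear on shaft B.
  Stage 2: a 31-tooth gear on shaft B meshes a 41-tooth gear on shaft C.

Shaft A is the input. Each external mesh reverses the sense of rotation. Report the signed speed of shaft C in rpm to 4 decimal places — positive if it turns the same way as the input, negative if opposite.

Stage 1 [13T→15T]: ω = 1327.0000×13/15 = 1150.0667 rpm, dir flips to −; running = −1150.0667
Stage 2 [31T→41T]: ω = 1150.0667×31/41 = 869.5626 rpm, dir flips to +; running = +869.5626

+869.5626 rpm (same as input, |ω| = 869.5626 rpm)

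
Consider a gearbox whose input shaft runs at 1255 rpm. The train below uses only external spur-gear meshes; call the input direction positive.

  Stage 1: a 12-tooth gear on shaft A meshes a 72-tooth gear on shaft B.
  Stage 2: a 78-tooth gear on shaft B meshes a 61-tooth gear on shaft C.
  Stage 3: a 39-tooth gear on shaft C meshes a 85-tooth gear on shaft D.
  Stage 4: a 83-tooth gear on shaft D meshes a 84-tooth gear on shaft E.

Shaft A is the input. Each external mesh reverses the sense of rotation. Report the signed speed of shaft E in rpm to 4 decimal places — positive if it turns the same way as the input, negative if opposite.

+121.2556 rpm (same as input, |ω| = 121.2556 rpm)

Stage 1 [12T→72T]: ω = 1255.0000×12/72 = 209.1667 rpm, dir flips to −; running = −209.1667
Stage 2 [78T→61T]: ω = 209.1667×78/61 = 267.4590 rpm, dir flips to +; running = +267.4590
Stage 3 [39T→85T]: ω = 267.4590×39/85 = 122.7165 rpm, dir flips to −; running = −122.7165
Stage 4 [83T→84T]: ω = 122.7165×83/84 = 121.2556 rpm, dir flips to +; running = +121.2556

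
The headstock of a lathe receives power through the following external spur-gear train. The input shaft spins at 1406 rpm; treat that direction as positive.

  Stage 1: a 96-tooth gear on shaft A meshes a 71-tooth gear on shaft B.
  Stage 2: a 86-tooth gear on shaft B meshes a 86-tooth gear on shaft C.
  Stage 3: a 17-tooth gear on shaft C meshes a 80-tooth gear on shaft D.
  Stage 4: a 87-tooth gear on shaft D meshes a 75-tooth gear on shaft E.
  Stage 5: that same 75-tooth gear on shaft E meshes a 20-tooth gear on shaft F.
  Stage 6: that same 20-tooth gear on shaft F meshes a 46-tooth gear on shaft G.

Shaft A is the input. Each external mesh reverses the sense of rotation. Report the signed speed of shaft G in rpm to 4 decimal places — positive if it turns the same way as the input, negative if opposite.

Stage 1 [96T→71T]: ω = 1406.0000×96/71 = 1901.0704 rpm, dir flips to −; running = −1901.0704
Stage 2 [86T→86T]: ω = 1901.0704×86/86 = 1901.0704 rpm, dir flips to +; running = +1901.0704
Stage 3 [17T→80T]: ω = 1901.0704×17/80 = 403.9775 rpm, dir flips to −; running = −403.9775
Stage 4 [87T→75T]: ω = 403.9775×87/75 = 468.6139 rpm, dir flips to +; running = +468.6139
Stage 5 [75T→20T]: ω = 468.6139×75/20 = 1757.3020 rpm, dir flips to −; running = −1757.3020
Stage 6 [20T→46T]: ω = 1757.3020×20/46 = 764.0443 rpm, dir flips to +; running = +764.0443

+764.0443 rpm (same as input, |ω| = 764.0443 rpm)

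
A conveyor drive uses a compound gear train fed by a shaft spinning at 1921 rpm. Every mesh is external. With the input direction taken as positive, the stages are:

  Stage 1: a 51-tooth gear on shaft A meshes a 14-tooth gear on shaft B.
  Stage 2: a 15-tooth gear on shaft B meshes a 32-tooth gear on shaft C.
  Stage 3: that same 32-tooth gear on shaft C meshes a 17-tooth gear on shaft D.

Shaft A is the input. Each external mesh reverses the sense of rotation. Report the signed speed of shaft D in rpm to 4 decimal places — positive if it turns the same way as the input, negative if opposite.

-6174.6429 rpm (opposite to input, |ω| = 6174.6429 rpm)

Stage 1 [51T→14T]: ω = 1921.0000×51/14 = 6997.9286 rpm, dir flips to −; running = −6997.9286
Stage 2 [15T→32T]: ω = 6997.9286×15/32 = 3280.2790 rpm, dir flips to +; running = +3280.2790
Stage 3 [32T→17T]: ω = 3280.2790×32/17 = 6174.6429 rpm, dir flips to −; running = −6174.6429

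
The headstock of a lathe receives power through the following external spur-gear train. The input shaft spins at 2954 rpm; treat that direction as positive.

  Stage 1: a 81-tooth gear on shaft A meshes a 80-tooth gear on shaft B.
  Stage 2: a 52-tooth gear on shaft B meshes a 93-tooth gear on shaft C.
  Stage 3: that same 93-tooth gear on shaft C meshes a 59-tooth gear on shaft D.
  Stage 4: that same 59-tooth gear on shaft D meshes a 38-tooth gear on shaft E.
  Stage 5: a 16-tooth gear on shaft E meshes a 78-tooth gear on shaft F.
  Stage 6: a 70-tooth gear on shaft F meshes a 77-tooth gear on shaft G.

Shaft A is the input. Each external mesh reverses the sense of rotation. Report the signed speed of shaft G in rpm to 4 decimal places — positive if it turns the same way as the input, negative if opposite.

Stage 1 [81T→80T]: ω = 2954.0000×81/80 = 2990.9250 rpm, dir flips to −; running = −2990.9250
Stage 2 [52T→93T]: ω = 2990.9250×52/93 = 1672.3452 rpm, dir flips to +; running = +1672.3452
Stage 3 [93T→59T]: ω = 1672.3452×93/59 = 2636.0695 rpm, dir flips to −; running = −2636.0695
Stage 4 [59T→38T]: ω = 2636.0695×59/38 = 4092.8447 rpm, dir flips to +; running = +4092.8447
Stage 5 [16T→78T]: ω = 4092.8447×16/78 = 839.5579 rpm, dir flips to −; running = −839.5579
Stage 6 [70T→77T]: ω = 839.5579×70/77 = 763.2344 rpm, dir flips to +; running = +763.2344

+763.2344 rpm (same as input, |ω| = 763.2344 rpm)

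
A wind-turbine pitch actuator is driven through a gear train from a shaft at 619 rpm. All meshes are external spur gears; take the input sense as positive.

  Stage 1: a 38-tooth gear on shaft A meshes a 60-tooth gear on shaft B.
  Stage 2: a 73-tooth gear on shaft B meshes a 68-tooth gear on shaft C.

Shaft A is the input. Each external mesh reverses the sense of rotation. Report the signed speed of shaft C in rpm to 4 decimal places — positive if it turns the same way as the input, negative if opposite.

Stage 1 [38T→60T]: ω = 619.0000×38/60 = 392.0333 rpm, dir flips to −; running = −392.0333
Stage 2 [73T→68T]: ω = 392.0333×73/68 = 420.8593 rpm, dir flips to +; running = +420.8593

+420.8593 rpm (same as input, |ω| = 420.8593 rpm)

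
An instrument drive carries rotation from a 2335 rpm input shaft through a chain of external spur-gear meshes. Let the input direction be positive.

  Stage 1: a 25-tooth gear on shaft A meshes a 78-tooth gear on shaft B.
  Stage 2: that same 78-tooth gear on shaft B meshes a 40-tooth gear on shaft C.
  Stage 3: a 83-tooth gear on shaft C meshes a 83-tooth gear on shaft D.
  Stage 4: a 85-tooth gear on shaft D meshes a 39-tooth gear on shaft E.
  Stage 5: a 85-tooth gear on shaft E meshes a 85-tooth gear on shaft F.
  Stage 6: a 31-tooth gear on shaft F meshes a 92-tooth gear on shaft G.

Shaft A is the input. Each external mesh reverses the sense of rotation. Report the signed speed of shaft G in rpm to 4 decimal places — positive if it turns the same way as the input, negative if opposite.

Stage 1 [25T→78T]: ω = 2335.0000×25/78 = 748.3974 rpm, dir flips to −; running = −748.3974
Stage 2 [78T→40T]: ω = 748.3974×78/40 = 1459.3750 rpm, dir flips to +; running = +1459.3750
Stage 3 [83T→83T]: ω = 1459.3750×83/83 = 1459.3750 rpm, dir flips to −; running = −1459.3750
Stage 4 [85T→39T]: ω = 1459.3750×85/39 = 3180.6891 rpm, dir flips to +; running = +3180.6891
Stage 5 [85T→85T]: ω = 3180.6891×85/85 = 3180.6891 rpm, dir flips to −; running = −3180.6891
Stage 6 [31T→92T]: ω = 3180.6891×31/92 = 1071.7539 rpm, dir flips to +; running = +1071.7539

+1071.7539 rpm (same as input, |ω| = 1071.7539 rpm)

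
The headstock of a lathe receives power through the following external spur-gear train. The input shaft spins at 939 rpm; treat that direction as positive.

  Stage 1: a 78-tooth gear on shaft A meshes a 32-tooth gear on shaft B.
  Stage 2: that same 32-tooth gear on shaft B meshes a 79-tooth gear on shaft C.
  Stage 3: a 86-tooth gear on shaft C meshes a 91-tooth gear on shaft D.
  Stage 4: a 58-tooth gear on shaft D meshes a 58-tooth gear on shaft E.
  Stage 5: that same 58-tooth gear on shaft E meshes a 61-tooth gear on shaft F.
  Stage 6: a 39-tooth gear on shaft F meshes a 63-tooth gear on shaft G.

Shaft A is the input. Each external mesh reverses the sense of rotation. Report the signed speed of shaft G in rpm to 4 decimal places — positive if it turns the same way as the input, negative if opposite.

Stage 1 [78T→32T]: ω = 939.0000×78/32 = 2288.8125 rpm, dir flips to −; running = −2288.8125
Stage 2 [32T→79T]: ω = 2288.8125×32/79 = 927.1139 rpm, dir flips to +; running = +927.1139
Stage 3 [86T→91T]: ω = 927.1139×86/91 = 876.1736 rpm, dir flips to −; running = −876.1736
Stage 4 [58T→58T]: ω = 876.1736×58/58 = 876.1736 rpm, dir flips to +; running = +876.1736
Stage 5 [58T→61T]: ω = 876.1736×58/61 = 833.0831 rpm, dir flips to −; running = −833.0831
Stage 6 [39T→63T]: ω = 833.0831×39/63 = 515.7181 rpm, dir flips to +; running = +515.7181

+515.7181 rpm (same as input, |ω| = 515.7181 rpm)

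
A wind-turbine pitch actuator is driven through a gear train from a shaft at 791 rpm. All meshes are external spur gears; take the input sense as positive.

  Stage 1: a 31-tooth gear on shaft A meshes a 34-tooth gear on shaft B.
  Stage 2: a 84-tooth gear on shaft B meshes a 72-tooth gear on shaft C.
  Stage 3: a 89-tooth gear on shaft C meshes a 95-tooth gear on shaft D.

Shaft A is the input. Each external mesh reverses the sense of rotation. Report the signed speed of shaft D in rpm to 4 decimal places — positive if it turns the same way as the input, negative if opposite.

-788.2654 rpm (opposite to input, |ω| = 788.2654 rpm)

Stage 1 [31T→34T]: ω = 791.0000×31/34 = 721.2059 rpm, dir flips to −; running = −721.2059
Stage 2 [84T→72T]: ω = 721.2059×84/72 = 841.4069 rpm, dir flips to +; running = +841.4069
Stage 3 [89T→95T]: ω = 841.4069×89/95 = 788.2654 rpm, dir flips to −; running = −788.2654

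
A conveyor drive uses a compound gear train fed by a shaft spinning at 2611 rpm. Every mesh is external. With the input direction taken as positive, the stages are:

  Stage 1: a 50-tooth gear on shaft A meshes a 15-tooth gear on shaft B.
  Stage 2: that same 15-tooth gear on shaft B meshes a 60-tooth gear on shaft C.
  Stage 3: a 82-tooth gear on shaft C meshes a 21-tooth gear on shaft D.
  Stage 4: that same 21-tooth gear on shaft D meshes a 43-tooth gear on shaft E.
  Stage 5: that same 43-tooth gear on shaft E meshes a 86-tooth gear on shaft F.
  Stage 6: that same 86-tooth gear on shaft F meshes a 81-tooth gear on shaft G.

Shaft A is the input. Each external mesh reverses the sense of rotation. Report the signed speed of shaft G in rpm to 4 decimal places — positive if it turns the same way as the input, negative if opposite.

+2202.6955 rpm (same as input, |ω| = 2202.6955 rpm)

Stage 1 [50T→15T]: ω = 2611.0000×50/15 = 8703.3333 rpm, dir flips to −; running = −8703.3333
Stage 2 [15T→60T]: ω = 8703.3333×15/60 = 2175.8333 rpm, dir flips to +; running = +2175.8333
Stage 3 [82T→21T]: ω = 2175.8333×82/21 = 8496.1111 rpm, dir flips to −; running = −8496.1111
Stage 4 [21T→43T]: ω = 8496.1111×21/43 = 4149.2636 rpm, dir flips to +; running = +4149.2636
Stage 5 [43T→86T]: ω = 4149.2636×43/86 = 2074.6318 rpm, dir flips to −; running = −2074.6318
Stage 6 [86T→81T]: ω = 2074.6318×86/81 = 2202.6955 rpm, dir flips to +; running = +2202.6955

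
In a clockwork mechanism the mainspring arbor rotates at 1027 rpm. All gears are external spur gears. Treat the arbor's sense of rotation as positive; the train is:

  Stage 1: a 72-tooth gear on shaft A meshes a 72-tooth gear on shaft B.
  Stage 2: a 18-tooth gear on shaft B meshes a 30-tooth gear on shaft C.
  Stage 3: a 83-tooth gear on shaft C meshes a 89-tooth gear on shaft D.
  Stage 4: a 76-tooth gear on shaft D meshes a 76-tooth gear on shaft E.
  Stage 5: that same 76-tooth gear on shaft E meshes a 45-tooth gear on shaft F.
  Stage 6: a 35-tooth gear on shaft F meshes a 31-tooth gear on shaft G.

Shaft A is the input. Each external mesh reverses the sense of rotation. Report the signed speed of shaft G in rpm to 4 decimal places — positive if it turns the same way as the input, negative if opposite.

Stage 1 [72T→72T]: ω = 1027.0000×72/72 = 1027.0000 rpm, dir flips to −; running = −1027.0000
Stage 2 [18T→30T]: ω = 1027.0000×18/30 = 616.2000 rpm, dir flips to +; running = +616.2000
Stage 3 [83T→89T]: ω = 616.2000×83/89 = 574.6584 rpm, dir flips to −; running = −574.6584
Stage 4 [76T→76T]: ω = 574.6584×76/76 = 574.6584 rpm, dir flips to +; running = +574.6584
Stage 5 [76T→45T]: ω = 574.6584×76/45 = 970.5342 rpm, dir flips to −; running = −970.5342
Stage 6 [35T→31T]: ω = 970.5342×35/31 = 1095.7645 rpm, dir flips to +; running = +1095.7645

+1095.7645 rpm (same as input, |ω| = 1095.7645 rpm)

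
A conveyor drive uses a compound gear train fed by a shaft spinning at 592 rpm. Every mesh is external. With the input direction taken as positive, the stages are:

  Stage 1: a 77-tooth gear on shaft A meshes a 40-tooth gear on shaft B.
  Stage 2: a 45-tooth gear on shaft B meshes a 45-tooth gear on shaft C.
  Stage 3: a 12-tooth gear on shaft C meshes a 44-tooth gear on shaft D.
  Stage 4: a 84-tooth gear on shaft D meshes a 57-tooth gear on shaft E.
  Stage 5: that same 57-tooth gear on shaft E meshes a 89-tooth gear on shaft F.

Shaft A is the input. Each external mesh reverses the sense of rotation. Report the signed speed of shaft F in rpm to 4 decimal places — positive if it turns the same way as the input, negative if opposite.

Stage 1 [77T→40T]: ω = 592.0000×77/40 = 1139.6000 rpm, dir flips to −; running = −1139.6000
Stage 2 [45T→45T]: ω = 1139.6000×45/45 = 1139.6000 rpm, dir flips to +; running = +1139.6000
Stage 3 [12T→44T]: ω = 1139.6000×12/44 = 310.8000 rpm, dir flips to −; running = −310.8000
Stage 4 [84T→57T]: ω = 310.8000×84/57 = 458.0211 rpm, dir flips to +; running = +458.0211
Stage 5 [57T→89T]: ω = 458.0211×57/89 = 293.3393 rpm, dir flips to −; running = −293.3393

-293.3393 rpm (opposite to input, |ω| = 293.3393 rpm)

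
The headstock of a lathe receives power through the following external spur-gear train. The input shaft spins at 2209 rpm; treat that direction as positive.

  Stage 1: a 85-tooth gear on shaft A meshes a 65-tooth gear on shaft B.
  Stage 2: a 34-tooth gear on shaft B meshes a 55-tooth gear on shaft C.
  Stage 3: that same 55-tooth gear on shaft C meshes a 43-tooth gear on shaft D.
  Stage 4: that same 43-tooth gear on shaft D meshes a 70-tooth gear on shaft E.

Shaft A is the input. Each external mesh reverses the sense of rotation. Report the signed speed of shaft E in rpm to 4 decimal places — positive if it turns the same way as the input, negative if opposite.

+1403.0791 rpm (same as input, |ω| = 1403.0791 rpm)

Stage 1 [85T→65T]: ω = 2209.0000×85/65 = 2888.6923 rpm, dir flips to −; running = −2888.6923
Stage 2 [34T→55T]: ω = 2888.6923×34/55 = 1785.7371 rpm, dir flips to +; running = +1785.7371
Stage 3 [55T→43T]: ω = 1785.7371×55/43 = 2284.0823 rpm, dir flips to −; running = −2284.0823
Stage 4 [43T→70T]: ω = 2284.0823×43/70 = 1403.0791 rpm, dir flips to +; running = +1403.0791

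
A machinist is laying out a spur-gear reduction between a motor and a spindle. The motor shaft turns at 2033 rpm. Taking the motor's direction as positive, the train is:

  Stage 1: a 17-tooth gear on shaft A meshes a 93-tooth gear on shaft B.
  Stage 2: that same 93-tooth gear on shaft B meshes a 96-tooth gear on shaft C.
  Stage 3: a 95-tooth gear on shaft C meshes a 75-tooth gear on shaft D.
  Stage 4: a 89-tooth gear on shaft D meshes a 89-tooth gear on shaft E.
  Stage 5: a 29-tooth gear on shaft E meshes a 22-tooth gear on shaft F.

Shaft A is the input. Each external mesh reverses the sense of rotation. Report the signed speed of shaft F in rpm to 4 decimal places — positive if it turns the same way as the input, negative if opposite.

-601.1083 rpm (opposite to input, |ω| = 601.1083 rpm)

Stage 1 [17T→93T]: ω = 2033.0000×17/93 = 371.6237 rpm, dir flips to −; running = −371.6237
Stage 2 [93T→96T]: ω = 371.6237×93/96 = 360.0104 rpm, dir flips to +; running = +360.0104
Stage 3 [95T→75T]: ω = 360.0104×95/75 = 456.0132 rpm, dir flips to −; running = −456.0132
Stage 4 [89T→89T]: ω = 456.0132×89/89 = 456.0132 rpm, dir flips to +; running = +456.0132
Stage 5 [29T→22T]: ω = 456.0132×29/22 = 601.1083 rpm, dir flips to −; running = −601.1083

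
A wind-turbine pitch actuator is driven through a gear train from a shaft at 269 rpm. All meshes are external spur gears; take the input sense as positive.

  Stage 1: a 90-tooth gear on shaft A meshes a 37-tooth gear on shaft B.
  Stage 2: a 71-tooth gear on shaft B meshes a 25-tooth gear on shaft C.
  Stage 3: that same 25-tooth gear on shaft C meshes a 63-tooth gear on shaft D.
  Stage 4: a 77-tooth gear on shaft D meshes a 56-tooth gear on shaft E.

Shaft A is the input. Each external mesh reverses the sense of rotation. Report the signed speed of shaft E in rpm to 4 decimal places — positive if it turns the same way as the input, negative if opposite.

+1013.9431 rpm (same as input, |ω| = 1013.9431 rpm)

Stage 1 [90T→37T]: ω = 269.0000×90/37 = 654.3243 rpm, dir flips to −; running = −654.3243
Stage 2 [71T→25T]: ω = 654.3243×71/25 = 1858.2811 rpm, dir flips to +; running = +1858.2811
Stage 3 [25T→63T]: ω = 1858.2811×25/63 = 737.4131 rpm, dir flips to −; running = −737.4131
Stage 4 [77T→56T]: ω = 737.4131×77/56 = 1013.9431 rpm, dir flips to +; running = +1013.9431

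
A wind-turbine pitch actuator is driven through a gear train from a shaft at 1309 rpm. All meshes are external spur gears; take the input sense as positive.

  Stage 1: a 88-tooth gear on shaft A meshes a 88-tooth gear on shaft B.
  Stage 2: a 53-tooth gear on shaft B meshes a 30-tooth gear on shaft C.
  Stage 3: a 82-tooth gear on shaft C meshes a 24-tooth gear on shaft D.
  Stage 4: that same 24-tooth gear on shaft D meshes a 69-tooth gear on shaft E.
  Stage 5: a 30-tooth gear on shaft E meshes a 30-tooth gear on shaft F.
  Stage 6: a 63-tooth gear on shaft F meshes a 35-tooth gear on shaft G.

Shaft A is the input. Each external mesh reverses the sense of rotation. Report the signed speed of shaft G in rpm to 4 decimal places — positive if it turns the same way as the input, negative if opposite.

Stage 1 [88T→88T]: ω = 1309.0000×88/88 = 1309.0000 rpm, dir flips to −; running = −1309.0000
Stage 2 [53T→30T]: ω = 1309.0000×53/30 = 2312.5667 rpm, dir flips to +; running = +2312.5667
Stage 3 [82T→24T]: ω = 2312.5667×82/24 = 7901.2694 rpm, dir flips to −; running = −7901.2694
Stage 4 [24T→69T]: ω = 7901.2694×24/69 = 2748.2676 rpm, dir flips to +; running = +2748.2676
Stage 5 [30T→30T]: ω = 2748.2676×30/30 = 2748.2676 rpm, dir flips to −; running = −2748.2676
Stage 6 [63T→35T]: ω = 2748.2676×63/35 = 4946.8817 rpm, dir flips to +; running = +4946.8817

+4946.8817 rpm (same as input, |ω| = 4946.8817 rpm)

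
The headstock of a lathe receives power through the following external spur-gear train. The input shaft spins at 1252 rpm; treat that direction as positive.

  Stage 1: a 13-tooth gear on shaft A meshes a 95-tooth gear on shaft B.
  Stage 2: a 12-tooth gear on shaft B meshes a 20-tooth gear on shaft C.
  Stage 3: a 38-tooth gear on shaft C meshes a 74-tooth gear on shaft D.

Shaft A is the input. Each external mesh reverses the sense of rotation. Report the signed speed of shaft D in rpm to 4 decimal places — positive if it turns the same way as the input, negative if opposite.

-52.7870 rpm (opposite to input, |ω| = 52.7870 rpm)

Stage 1 [13T→95T]: ω = 1252.0000×13/95 = 171.3263 rpm, dir flips to −; running = −171.3263
Stage 2 [12T→20T]: ω = 171.3263×12/20 = 102.7958 rpm, dir flips to +; running = +102.7958
Stage 3 [38T→74T]: ω = 102.7958×38/74 = 52.7870 rpm, dir flips to −; running = −52.7870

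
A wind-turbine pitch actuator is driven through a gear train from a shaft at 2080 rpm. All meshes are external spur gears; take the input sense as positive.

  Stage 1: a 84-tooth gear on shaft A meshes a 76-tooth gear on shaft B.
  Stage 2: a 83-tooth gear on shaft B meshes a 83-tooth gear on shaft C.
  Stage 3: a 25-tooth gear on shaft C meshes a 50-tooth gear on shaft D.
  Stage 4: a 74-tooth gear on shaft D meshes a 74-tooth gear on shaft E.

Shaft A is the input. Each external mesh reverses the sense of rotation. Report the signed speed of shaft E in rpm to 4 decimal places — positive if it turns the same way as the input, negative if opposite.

Stage 1 [84T→76T]: ω = 2080.0000×84/76 = 2298.9474 rpm, dir flips to −; running = −2298.9474
Stage 2 [83T→83T]: ω = 2298.9474×83/83 = 2298.9474 rpm, dir flips to +; running = +2298.9474
Stage 3 [25T→50T]: ω = 2298.9474×25/50 = 1149.4737 rpm, dir flips to −; running = −1149.4737
Stage 4 [74T→74T]: ω = 1149.4737×74/74 = 1149.4737 rpm, dir flips to +; running = +1149.4737

+1149.4737 rpm (same as input, |ω| = 1149.4737 rpm)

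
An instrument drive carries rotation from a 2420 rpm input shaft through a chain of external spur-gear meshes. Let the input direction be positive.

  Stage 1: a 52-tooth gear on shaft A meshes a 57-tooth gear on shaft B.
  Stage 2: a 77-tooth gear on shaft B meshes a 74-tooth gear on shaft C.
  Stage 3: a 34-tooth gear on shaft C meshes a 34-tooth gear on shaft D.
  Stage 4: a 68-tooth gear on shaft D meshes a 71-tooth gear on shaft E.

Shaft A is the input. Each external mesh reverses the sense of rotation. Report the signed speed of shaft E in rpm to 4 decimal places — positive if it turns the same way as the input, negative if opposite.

Stage 1 [52T→57T]: ω = 2420.0000×52/57 = 2207.7193 rpm, dir flips to −; running = −2207.7193
Stage 2 [77T→74T]: ω = 2207.7193×77/74 = 2297.2214 rpm, dir flips to +; running = +2297.2214
Stage 3 [34T→34T]: ω = 2297.2214×34/34 = 2297.2214 rpm, dir flips to −; running = −2297.2214
Stage 4 [68T→71T]: ω = 2297.2214×68/71 = 2200.1557 rpm, dir flips to +; running = +2200.1557

+2200.1557 rpm (same as input, |ω| = 2200.1557 rpm)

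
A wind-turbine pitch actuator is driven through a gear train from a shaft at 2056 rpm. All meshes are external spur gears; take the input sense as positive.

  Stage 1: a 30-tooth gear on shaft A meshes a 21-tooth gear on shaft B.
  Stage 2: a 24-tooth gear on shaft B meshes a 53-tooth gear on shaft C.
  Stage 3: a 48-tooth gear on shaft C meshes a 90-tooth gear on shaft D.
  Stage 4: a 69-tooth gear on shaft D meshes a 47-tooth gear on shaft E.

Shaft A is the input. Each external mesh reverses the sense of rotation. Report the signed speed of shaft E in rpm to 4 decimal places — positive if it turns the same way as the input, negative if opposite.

Stage 1 [30T→21T]: ω = 2056.0000×30/21 = 2937.1429 rpm, dir flips to −; running = −2937.1429
Stage 2 [24T→53T]: ω = 2937.1429×24/53 = 1330.0270 rpm, dir flips to +; running = +1330.0270
Stage 3 [48T→90T]: ω = 1330.0270×48/90 = 709.3477 rpm, dir flips to −; running = −709.3477
Stage 4 [69T→47T]: ω = 709.3477×69/47 = 1041.3828 rpm, dir flips to +; running = +1041.3828

+1041.3828 rpm (same as input, |ω| = 1041.3828 rpm)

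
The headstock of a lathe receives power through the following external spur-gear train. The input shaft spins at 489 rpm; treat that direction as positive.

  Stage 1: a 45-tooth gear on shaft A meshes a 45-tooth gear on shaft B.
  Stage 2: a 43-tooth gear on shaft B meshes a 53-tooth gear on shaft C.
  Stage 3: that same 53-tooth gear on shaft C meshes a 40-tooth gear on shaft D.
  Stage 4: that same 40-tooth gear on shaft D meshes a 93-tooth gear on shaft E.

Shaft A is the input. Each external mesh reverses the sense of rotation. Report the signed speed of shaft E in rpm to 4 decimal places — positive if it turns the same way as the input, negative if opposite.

+226.0968 rpm (same as input, |ω| = 226.0968 rpm)

Stage 1 [45T→45T]: ω = 489.0000×45/45 = 489.0000 rpm, dir flips to −; running = −489.0000
Stage 2 [43T→53T]: ω = 489.0000×43/53 = 396.7358 rpm, dir flips to +; running = +396.7358
Stage 3 [53T→40T]: ω = 396.7358×53/40 = 525.6750 rpm, dir flips to −; running = −525.6750
Stage 4 [40T→93T]: ω = 525.6750×40/93 = 226.0968 rpm, dir flips to +; running = +226.0968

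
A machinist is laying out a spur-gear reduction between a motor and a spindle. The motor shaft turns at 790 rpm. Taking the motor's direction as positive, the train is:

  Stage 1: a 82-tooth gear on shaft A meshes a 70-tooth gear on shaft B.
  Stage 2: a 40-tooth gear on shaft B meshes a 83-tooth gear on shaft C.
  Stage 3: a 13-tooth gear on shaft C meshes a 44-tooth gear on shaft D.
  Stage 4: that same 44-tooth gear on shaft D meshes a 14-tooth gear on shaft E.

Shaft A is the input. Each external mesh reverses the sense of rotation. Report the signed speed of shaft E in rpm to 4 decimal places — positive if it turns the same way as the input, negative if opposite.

+414.1333 rpm (same as input, |ω| = 414.1333 rpm)

Stage 1 [82T→70T]: ω = 790.0000×82/70 = 925.4286 rpm, dir flips to −; running = −925.4286
Stage 2 [40T→83T]: ω = 925.4286×40/83 = 445.9897 rpm, dir flips to +; running = +445.9897
Stage 3 [13T→44T]: ω = 445.9897×13/44 = 131.7697 rpm, dir flips to −; running = −131.7697
Stage 4 [44T→14T]: ω = 131.7697×44/14 = 414.1333 rpm, dir flips to +; running = +414.1333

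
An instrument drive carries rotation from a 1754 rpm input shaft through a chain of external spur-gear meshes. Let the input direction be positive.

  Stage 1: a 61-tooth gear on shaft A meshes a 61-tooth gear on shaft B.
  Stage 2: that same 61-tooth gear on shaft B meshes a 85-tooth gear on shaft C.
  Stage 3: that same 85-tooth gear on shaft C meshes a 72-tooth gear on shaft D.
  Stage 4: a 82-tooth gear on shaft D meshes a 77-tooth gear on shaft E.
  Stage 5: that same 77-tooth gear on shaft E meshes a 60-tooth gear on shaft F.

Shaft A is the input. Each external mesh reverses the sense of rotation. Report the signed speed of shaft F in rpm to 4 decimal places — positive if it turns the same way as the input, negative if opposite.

-2030.9046 rpm (opposite to input, |ω| = 2030.9046 rpm)

Stage 1 [61T→61T]: ω = 1754.0000×61/61 = 1754.0000 rpm, dir flips to −; running = −1754.0000
Stage 2 [61T→85T]: ω = 1754.0000×61/85 = 1258.7529 rpm, dir flips to +; running = +1258.7529
Stage 3 [85T→72T]: ω = 1258.7529×85/72 = 1486.0278 rpm, dir flips to −; running = −1486.0278
Stage 4 [82T→77T]: ω = 1486.0278×82/77 = 1582.5231 rpm, dir flips to +; running = +1582.5231
Stage 5 [77T→60T]: ω = 1582.5231×77/60 = 2030.9046 rpm, dir flips to −; running = −2030.9046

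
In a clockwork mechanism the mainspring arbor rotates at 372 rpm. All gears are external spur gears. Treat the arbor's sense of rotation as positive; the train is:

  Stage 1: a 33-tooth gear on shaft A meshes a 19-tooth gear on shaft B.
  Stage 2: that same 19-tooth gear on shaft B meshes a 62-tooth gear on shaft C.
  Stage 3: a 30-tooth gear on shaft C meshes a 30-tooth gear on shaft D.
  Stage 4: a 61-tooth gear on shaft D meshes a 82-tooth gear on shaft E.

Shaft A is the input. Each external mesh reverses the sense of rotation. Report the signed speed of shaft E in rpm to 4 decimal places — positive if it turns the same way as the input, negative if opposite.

Stage 1 [33T→19T]: ω = 372.0000×33/19 = 646.1053 rpm, dir flips to −; running = −646.1053
Stage 2 [19T→62T]: ω = 646.1053×19/62 = 198.0000 rpm, dir flips to +; running = +198.0000
Stage 3 [30T→30T]: ω = 198.0000×30/30 = 198.0000 rpm, dir flips to −; running = −198.0000
Stage 4 [61T→82T]: ω = 198.0000×61/82 = 147.2927 rpm, dir flips to +; running = +147.2927

+147.2927 rpm (same as input, |ω| = 147.2927 rpm)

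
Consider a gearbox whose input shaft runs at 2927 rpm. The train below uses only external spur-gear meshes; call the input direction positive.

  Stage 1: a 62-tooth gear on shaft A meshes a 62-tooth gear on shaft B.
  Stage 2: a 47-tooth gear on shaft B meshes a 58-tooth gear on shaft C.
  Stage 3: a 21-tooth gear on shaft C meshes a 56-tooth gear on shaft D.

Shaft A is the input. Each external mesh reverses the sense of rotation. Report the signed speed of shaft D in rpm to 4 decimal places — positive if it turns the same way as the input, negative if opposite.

Stage 1 [62T→62T]: ω = 2927.0000×62/62 = 2927.0000 rpm, dir flips to −; running = −2927.0000
Stage 2 [47T→58T]: ω = 2927.0000×47/58 = 2371.8793 rpm, dir flips to +; running = +2371.8793
Stage 3 [21T→56T]: ω = 2371.8793×21/56 = 889.4547 rpm, dir flips to −; running = −889.4547

-889.4547 rpm (opposite to input, |ω| = 889.4547 rpm)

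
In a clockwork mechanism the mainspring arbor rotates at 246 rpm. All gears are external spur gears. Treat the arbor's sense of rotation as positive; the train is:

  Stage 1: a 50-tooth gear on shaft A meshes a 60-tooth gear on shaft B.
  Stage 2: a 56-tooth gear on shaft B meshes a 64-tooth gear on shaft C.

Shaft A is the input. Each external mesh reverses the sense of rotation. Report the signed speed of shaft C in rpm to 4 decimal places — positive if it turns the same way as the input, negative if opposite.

+179.3750 rpm (same as input, |ω| = 179.3750 rpm)

Stage 1 [50T→60T]: ω = 246.0000×50/60 = 205.0000 rpm, dir flips to −; running = −205.0000
Stage 2 [56T→64T]: ω = 205.0000×56/64 = 179.3750 rpm, dir flips to +; running = +179.3750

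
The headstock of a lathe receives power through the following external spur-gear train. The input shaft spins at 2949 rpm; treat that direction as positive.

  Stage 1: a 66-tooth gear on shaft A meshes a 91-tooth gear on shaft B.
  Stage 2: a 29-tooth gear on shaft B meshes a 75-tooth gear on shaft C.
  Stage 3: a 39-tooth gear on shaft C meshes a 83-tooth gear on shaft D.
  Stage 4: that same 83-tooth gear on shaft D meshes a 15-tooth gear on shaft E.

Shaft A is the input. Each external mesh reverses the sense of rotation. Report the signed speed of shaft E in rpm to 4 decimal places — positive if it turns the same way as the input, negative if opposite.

Stage 1 [66T→91T]: ω = 2949.0000×66/91 = 2138.8352 rpm, dir flips to −; running = −2138.8352
Stage 2 [29T→75T]: ω = 2138.8352×29/75 = 827.0163 rpm, dir flips to +; running = +827.0163
Stage 3 [39T→83T]: ω = 827.0163×39/83 = 388.5980 rpm, dir flips to −; running = −388.5980
Stage 4 [83T→15T]: ω = 388.5980×83/15 = 2150.2423 rpm, dir flips to +; running = +2150.2423

+2150.2423 rpm (same as input, |ω| = 2150.2423 rpm)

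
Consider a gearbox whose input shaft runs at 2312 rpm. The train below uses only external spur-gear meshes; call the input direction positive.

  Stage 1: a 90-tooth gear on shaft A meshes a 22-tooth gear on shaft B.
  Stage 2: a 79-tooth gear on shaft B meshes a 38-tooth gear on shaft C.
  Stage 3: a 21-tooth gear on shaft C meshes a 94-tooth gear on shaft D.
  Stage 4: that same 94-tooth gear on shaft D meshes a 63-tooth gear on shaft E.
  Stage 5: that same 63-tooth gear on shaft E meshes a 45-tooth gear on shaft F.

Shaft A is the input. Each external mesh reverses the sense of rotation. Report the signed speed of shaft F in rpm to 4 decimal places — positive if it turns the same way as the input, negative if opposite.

Stage 1 [90T→22T]: ω = 2312.0000×90/22 = 9458.1818 rpm, dir flips to −; running = −9458.1818
Stage 2 [79T→38T]: ω = 9458.1818×79/38 = 19663.0622 rpm, dir flips to +; running = +19663.0622
Stage 3 [21T→94T]: ω = 19663.0622×21/94 = 4392.8118 rpm, dir flips to −; running = −4392.8118
Stage 4 [94T→63T]: ω = 4392.8118×94/63 = 6554.3541 rpm, dir flips to +; running = +6554.3541
Stage 5 [63T→45T]: ω = 6554.3541×63/45 = 9176.0957 rpm, dir flips to −; running = −9176.0957

-9176.0957 rpm (opposite to input, |ω| = 9176.0957 rpm)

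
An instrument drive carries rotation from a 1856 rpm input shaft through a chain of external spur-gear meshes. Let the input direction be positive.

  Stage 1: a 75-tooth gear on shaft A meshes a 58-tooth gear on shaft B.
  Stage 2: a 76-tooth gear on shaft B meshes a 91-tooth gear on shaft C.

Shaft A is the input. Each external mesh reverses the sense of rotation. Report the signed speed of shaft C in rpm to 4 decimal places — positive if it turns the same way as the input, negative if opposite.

Stage 1 [75T→58T]: ω = 1856.0000×75/58 = 2400.0000 rpm, dir flips to −; running = −2400.0000
Stage 2 [76T→91T]: ω = 2400.0000×76/91 = 2004.3956 rpm, dir flips to +; running = +2004.3956

+2004.3956 rpm (same as input, |ω| = 2004.3956 rpm)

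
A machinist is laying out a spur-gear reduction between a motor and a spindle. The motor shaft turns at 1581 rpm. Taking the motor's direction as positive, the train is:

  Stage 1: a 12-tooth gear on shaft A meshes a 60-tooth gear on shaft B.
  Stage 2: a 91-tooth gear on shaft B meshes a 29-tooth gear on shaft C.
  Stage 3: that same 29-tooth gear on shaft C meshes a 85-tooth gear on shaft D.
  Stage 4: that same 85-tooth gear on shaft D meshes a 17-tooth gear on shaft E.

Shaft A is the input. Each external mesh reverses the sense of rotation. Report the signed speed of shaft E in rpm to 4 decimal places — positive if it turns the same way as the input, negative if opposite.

+1692.6000 rpm (same as input, |ω| = 1692.6000 rpm)

Stage 1 [12T→60T]: ω = 1581.0000×12/60 = 316.2000 rpm, dir flips to −; running = −316.2000
Stage 2 [91T→29T]: ω = 316.2000×91/29 = 992.2138 rpm, dir flips to +; running = +992.2138
Stage 3 [29T→85T]: ω = 992.2138×29/85 = 338.5200 rpm, dir flips to −; running = −338.5200
Stage 4 [85T→17T]: ω = 338.5200×85/17 = 1692.6000 rpm, dir flips to +; running = +1692.6000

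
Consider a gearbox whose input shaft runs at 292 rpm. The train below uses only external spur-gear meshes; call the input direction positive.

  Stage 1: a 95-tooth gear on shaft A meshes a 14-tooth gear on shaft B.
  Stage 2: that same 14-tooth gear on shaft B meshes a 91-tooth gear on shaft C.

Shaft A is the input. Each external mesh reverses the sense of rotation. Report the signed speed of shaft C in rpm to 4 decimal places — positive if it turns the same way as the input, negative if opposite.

Stage 1 [95T→14T]: ω = 292.0000×95/14 = 1981.4286 rpm, dir flips to −; running = −1981.4286
Stage 2 [14T→91T]: ω = 1981.4286×14/91 = 304.8352 rpm, dir flips to +; running = +304.8352

+304.8352 rpm (same as input, |ω| = 304.8352 rpm)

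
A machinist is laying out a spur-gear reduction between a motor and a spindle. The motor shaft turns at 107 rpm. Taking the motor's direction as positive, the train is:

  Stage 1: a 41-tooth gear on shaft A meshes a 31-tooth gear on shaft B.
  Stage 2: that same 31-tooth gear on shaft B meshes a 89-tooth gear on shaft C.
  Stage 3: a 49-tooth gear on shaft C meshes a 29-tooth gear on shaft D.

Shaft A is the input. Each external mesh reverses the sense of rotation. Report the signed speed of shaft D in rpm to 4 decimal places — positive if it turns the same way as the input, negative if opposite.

-83.2867 rpm (opposite to input, |ω| = 83.2867 rpm)

Stage 1 [41T→31T]: ω = 107.0000×41/31 = 141.5161 rpm, dir flips to −; running = −141.5161
Stage 2 [31T→89T]: ω = 141.5161×31/89 = 49.2921 rpm, dir flips to +; running = +49.2921
Stage 3 [49T→29T]: ω = 49.2921×49/29 = 83.2867 rpm, dir flips to −; running = −83.2867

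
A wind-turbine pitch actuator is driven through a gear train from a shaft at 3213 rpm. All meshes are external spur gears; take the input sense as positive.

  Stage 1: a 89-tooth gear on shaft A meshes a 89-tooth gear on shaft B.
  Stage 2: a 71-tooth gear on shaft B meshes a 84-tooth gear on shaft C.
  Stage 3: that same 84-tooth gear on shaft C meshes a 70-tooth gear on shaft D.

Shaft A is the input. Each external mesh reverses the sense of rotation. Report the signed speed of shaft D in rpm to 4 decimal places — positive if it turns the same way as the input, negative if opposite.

-3258.9000 rpm (opposite to input, |ω| = 3258.9000 rpm)

Stage 1 [89T→89T]: ω = 3213.0000×89/89 = 3213.0000 rpm, dir flips to −; running = −3213.0000
Stage 2 [71T→84T]: ω = 3213.0000×71/84 = 2715.7500 rpm, dir flips to +; running = +2715.7500
Stage 3 [84T→70T]: ω = 2715.7500×84/70 = 3258.9000 rpm, dir flips to −; running = −3258.9000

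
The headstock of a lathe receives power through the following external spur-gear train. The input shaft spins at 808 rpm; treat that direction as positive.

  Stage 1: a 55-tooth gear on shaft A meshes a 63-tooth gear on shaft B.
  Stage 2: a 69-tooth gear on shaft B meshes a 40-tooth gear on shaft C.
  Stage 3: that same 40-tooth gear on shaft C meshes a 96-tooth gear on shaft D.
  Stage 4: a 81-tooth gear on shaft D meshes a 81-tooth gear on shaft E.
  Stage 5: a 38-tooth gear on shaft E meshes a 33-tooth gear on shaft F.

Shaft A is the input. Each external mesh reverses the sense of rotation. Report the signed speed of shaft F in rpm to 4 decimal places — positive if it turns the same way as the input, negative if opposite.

-583.8228 rpm (opposite to input, |ω| = 583.8228 rpm)

Stage 1 [55T→63T]: ω = 808.0000×55/63 = 705.3968 rpm, dir flips to −; running = −705.3968
Stage 2 [69T→40T]: ω = 705.3968×69/40 = 1216.8095 rpm, dir flips to +; running = +1216.8095
Stage 3 [40T→96T]: ω = 1216.8095×40/96 = 507.0040 rpm, dir flips to −; running = −507.0040
Stage 4 [81T→81T]: ω = 507.0040×81/81 = 507.0040 rpm, dir flips to +; running = +507.0040
Stage 5 [38T→33T]: ω = 507.0040×38/33 = 583.8228 rpm, dir flips to −; running = −583.8228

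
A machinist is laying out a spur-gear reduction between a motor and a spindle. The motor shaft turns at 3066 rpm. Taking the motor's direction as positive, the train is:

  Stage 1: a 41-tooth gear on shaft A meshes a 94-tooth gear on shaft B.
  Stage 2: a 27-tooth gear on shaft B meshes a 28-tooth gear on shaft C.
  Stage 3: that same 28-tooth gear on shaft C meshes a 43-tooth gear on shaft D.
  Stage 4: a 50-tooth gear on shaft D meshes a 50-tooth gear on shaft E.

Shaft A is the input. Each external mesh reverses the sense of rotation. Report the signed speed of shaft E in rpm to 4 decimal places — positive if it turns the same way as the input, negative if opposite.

+839.6987 rpm (same as input, |ω| = 839.6987 rpm)

Stage 1 [41T→94T]: ω = 3066.0000×41/94 = 1337.2979 rpm, dir flips to −; running = −1337.2979
Stage 2 [27T→28T]: ω = 1337.2979×27/28 = 1289.5372 rpm, dir flips to +; running = +1289.5372
Stage 3 [28T→43T]: ω = 1289.5372×28/43 = 839.6987 rpm, dir flips to −; running = −839.6987
Stage 4 [50T→50T]: ω = 839.6987×50/50 = 839.6987 rpm, dir flips to +; running = +839.6987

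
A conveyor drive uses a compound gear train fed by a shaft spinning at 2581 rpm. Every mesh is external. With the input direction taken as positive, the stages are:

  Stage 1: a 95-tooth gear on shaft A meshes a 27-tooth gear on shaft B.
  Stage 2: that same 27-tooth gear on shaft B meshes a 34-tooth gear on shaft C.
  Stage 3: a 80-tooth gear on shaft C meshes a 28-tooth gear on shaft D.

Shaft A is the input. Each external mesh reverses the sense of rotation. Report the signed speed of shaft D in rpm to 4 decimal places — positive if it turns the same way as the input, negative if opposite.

Stage 1 [95T→27T]: ω = 2581.0000×95/27 = 9081.2963 rpm, dir flips to −; running = −9081.2963
Stage 2 [27T→34T]: ω = 9081.2963×27/34 = 7211.6176 rpm, dir flips to +; running = +7211.6176
Stage 3 [80T→28T]: ω = 7211.6176×80/28 = 20604.6218 rpm, dir flips to −; running = −20604.6218

-20604.6218 rpm (opposite to input, |ω| = 20604.6218 rpm)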